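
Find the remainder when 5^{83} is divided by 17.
By Fermat: 5^{16} ≡ 1 mod 17. 83 = 5×16 + 3. So 5^{83} ≡ 5^{3} ≡ 6 mod 17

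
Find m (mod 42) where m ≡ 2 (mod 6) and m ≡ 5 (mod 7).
M = 6 × 7 = 42. M₁ = 7, y₁ ≡ 1 (mod 6). M₂ = 6, y₂ ≡ 6 (mod 7). m = 2×7×1 + 5×6×6 ≡ 26 (mod 42)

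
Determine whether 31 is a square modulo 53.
By Euler's criterion: 31^{26} ≡ 52 mod 53. Since this equals -1 (≡ 52), 31 is not a QR.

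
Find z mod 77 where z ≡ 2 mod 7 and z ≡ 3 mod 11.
M = 7 × 11 = 77. M₁ = 11, y₁ ≡ 2 mod 7. M₂ = 7, y₂ ≡ 8 mod 11. z = 2×11×2 + 3×7×8 ≡ 58 mod 77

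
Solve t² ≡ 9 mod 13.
The square roots of 9 mod 13 are 3 and 10. Verify: 3² = 9 ≡ 9 mod 13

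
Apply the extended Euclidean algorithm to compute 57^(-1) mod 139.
Extended GCD: 57(-39) + 139(16) = 1. So 57^(-1) ≡ -39 ≡ 100 mod 139. Verify: 57 × 100 = 5700 ≡ 1 mod 139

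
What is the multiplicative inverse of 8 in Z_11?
Since 11 is prime, by Fermat 8^(-1) ≡ 8^{9} ≡ 7 (mod 11). Verify: 8 × 7 = 56 ≡ 1 (mod 11)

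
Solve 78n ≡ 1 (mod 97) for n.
Since 97 is prime, by Fermat 78^(-1) ≡ 78^{95} ≡ 51 (mod 97). Verify: 78 × 51 = 3978 ≡ 1 (mod 97)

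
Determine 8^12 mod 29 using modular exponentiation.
By repeated squaring (mod 29): 8^{1}≡8, 8^{2}≡6, 8^{4}≡7, 8^{8}≡20. Then 8^{12} = 8^{8+4} ≡ 20 × 7 ≡ 24 (mod 29)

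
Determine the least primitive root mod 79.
g = 3. For each prime q|78: 3^{39}≡78, 3^{26}≡23, 3^{6}≡18, none ≡ 1, so ord_79(3) = 78 and 3 is a primitive root.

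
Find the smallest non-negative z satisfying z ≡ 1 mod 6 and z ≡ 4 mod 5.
M = 6 × 5 = 30. M₁ = 5, y₁ ≡ 5 mod 6. M₂ = 6, y₂ ≡ 1 mod 5. z = 1×5×5 + 4×6×1 ≡ 19 mod 30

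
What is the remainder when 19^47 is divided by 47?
Using Fermat: 19^{46} ≡ 1 (mod 47). 47 ≡ 1 (mod 46). So 19^{47} ≡ 19^{1} ≡ 19 (mod 47)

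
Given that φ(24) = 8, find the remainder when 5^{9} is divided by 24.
By Euler: 5^{8} ≡ 1 mod 24 since gcd(5, 24) = 1. 9 = 1×8 + 1. So 5^{9} ≡ 5^{1} ≡ 5 mod 24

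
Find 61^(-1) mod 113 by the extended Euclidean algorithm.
Extended GCD: 61(-50) + 113(27) = 1. So 61^(-1) ≡ -50 ≡ 63 mod 113. Verify: 61 × 63 = 3843 ≡ 1 mod 113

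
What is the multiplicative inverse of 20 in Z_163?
Since 163 is prime, by Fermat 20^(-1) ≡ 20^{161} ≡ 106 mod 163. Verify: 20 × 106 = 2120 ≡ 1 mod 163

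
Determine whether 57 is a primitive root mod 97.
ord_97(57) divides 96. For each prime q|96: 57^{48}≡96, 57^{32}≡35, none ≡ 1. So 57 has order 96 and is a primitive root mod 97.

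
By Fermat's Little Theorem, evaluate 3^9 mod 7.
By Fermat: 3^{6} ≡ 1 mod 7. So 3^{9} = 3^{6} · 3^{3} ≡ 3^{3} ≡ 6 mod 7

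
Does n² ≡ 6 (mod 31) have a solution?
By Euler's criterion: 6^{15} ≡ 30 (mod 31). Since this equals -1 (≡ 30), 6 is not a QR.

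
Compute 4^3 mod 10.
4^{3} = 64 ≡ 4 (mod 10)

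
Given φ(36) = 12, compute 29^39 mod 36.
By Euler: 29^{12} ≡ 1 (mod 36) since gcd(29, 36) = 1. 39 = 3×12 + 3. So 29^{39} ≡ 29^{3} ≡ 17 (mod 36)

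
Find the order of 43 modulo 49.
Powers of 43 mod 49: 43^1≡43, 43^2≡36, 43^3≡29, 43^4≡22, 43^5≡15, 43^6≡8, 43^7≡1. Order = 7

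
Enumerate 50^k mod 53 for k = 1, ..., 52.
50^1, 50^2, ..., 50^{52} mod 53: [50, 9, 26, 28, 22, 40, 39, 42, 33, 7, 32, 10, 23, 37, 48, 15, 8, 29, 19, 49, 12, 17, 2, 47, 18, 52, 3, 44, 27, 25, 31, 13, 14, 11, 20, 46, 21, 43, 30, 16, 5, 38, 45, 24, 34, 4, 41, 36, 51, 6, 35, 1]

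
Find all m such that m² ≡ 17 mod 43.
The square roots of 17 mod 43 are 24 and 19. Verify: 24² = 576 ≡ 17 mod 43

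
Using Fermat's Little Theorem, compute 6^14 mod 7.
By Fermat: 6^{6} ≡ 1 (mod 7). 14 = 2×6 + 2. So 6^{14} ≡ 6^{2} ≡ 1 (mod 7)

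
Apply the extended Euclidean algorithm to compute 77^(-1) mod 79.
Extended GCD: 77(39) + 79(-38) = 1. So 77^(-1) ≡ 39 mod 79. Verify: 77 × 39 = 3003 ≡ 1 mod 79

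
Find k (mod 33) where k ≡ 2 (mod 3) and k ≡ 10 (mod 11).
M = 3 × 11 = 33. M₁ = 11, y₁ ≡ 2 (mod 3). M₂ = 3, y₂ ≡ 4 (mod 11). k = 2×11×2 + 10×3×4 ≡ 32 (mod 33)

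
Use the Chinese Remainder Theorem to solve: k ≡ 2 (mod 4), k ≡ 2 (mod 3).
M = 4 × 3 = 12. M₁ = 3, y₁ ≡ 3 (mod 4). M₂ = 4, y₂ ≡ 1 (mod 3). k = 2×3×3 + 2×4×1 ≡ 2 (mod 12)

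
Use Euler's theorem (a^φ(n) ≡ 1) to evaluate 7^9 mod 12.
By Euler: 7^{4} ≡ 1 (mod 12) since gcd(7, 12) = 1. 9 = 2×4 + 1. So 7^{9} ≡ 7^{1} ≡ 7 (mod 12)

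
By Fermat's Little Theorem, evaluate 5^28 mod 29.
By Fermat's Little Theorem, 5^{28} ≡ 1 mod 29 since 29 is prime and gcd(5, 29) = 1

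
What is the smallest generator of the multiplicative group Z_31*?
g = 3. For each prime q|30: 3^{15}≡30, 3^{10}≡25, 3^{6}≡16, none ≡ 1, so ord_31(3) = 30 and 3 is a primitive root.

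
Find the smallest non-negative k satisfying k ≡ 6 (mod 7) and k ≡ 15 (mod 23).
M = 7 × 23 = 161. M₁ = 23, y₁ ≡ 4 (mod 7). M₂ = 7, y₂ ≡ 10 (mod 23). k = 6×23×4 + 15×7×10 ≡ 153 (mod 161)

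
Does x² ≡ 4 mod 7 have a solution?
By Euler's criterion: 4^{3} ≡ 1 mod 7. Since this equals 1, 4 is a QR.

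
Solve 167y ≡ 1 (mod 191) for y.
Since 191 is prime, by Fermat 167^(-1) ≡ 167^{189} ≡ 183 (mod 191). Verify: 167 × 183 = 30561 ≡ 1 (mod 191)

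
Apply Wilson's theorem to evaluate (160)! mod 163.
(162)! = (160)! × (161) × (162) ≡ -1 (mod 163). So (160)! ≡ -1 × [(162)(161)]^(-1) ≡ 81 (mod 163)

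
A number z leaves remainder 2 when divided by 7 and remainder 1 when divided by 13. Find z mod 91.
M = 7 × 13 = 91. M₁ = 13, y₁ ≡ 6 mod 7. M₂ = 7, y₂ ≡ 2 mod 13. z = 2×13×6 + 1×7×2 ≡ 79 mod 91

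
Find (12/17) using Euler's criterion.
(12/17) = 12^{8} mod 17 = -1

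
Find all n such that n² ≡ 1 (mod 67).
The square roots of 1 mod 67 are 1 and 66. Verify: 1² = 1 ≡ 1 (mod 67)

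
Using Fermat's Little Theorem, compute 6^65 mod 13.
By Fermat: 6^{12} ≡ 1 (mod 13). 65 = 5×12 + 5. So 6^{65} ≡ 6^{5} ≡ 2 (mod 13)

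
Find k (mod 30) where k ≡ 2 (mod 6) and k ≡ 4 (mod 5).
M = 6 × 5 = 30. M₁ = 5, y₁ ≡ 5 (mod 6). M₂ = 6, y₂ ≡ 1 (mod 5). k = 2×5×5 + 4×6×1 ≡ 14 (mod 30)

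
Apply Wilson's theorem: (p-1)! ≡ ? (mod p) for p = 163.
By Wilson's theorem, (162)! ≡ -1 ≡ 162 mod 163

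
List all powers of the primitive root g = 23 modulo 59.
23^1, 23^2, ..., 23^{58} mod 59: [23, 57, 13, 4, 33, 51, 52, 16, 14, 27, 31, 5, 56, 49, 6, 20, 47, 19, 24, 21, 11, 17, 37, 25, 44, 9, 30, 41, 58, 36, 2, 46, 55, 26, 8, 7, 43, 45, 32, 28, 54, 3, 10, 53, 39, 12, 40, 35, 38, 48, 42, 22, 34, 15, 50, 29, 18, 1]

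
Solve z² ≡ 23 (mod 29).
The square roots of 23 mod 29 are 20 and 9. Verify: 20² = 400 ≡ 23 (mod 29)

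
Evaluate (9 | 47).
(9/47) = 9^{23} mod 47 = 1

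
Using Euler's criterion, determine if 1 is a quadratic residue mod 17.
By Euler's criterion: 1^{8} ≡ 1 (mod 17). Since this equals 1, 1 is a QR.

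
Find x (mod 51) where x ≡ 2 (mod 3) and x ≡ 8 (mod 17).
M = 3 × 17 = 51. M₁ = 17, y₁ ≡ 2 (mod 3). M₂ = 3, y₂ ≡ 6 (mod 17). x = 2×17×2 + 8×3×6 ≡ 8 (mod 51)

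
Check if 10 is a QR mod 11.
By Euler's criterion: 10^{5} ≡ 10 mod 11. Since this equals -1 (≡ 10), 10 is not a QR.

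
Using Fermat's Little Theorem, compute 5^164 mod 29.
By Fermat: 5^{28} ≡ 1 (mod 29). 164 = 5×28 + 24. So 5^{164} ≡ 5^{24} ≡ 20 (mod 29)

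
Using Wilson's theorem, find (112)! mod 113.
By Wilson's theorem, (112)! ≡ -1 ≡ 112 (mod 113)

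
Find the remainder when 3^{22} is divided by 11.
By Fermat: 3^{10} ≡ 1 mod 11. 22 = 2×10 + 2. So 3^{22} ≡ 3^{2} ≡ 9 mod 11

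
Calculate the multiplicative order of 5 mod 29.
Powers of 5 mod 29: 5^1≡5, 5^2≡25, 5^3≡9, 5^4≡16, 5^5≡22, 5^6≡23, 5^7≡28, 5^8≡24, 5^9≡4, 5^10≡20, 5^11≡13, 5^12≡7, 5^13≡6, 5^14≡1. Order = 14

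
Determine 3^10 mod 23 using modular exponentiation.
By repeated squaring (mod 23): 3^{1}≡3, 3^{2}≡9, 3^{4}≡12, 3^{8}≡6. Then 3^{10} = 3^{8+2} ≡ 6 × 9 ≡ 8 (mod 23)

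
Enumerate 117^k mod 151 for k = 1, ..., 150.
117^1, 117^2, ..., 117^{150} mod 151: [117, 99, 107, 137, 23, 124, 12, 45, 131, 76, 134, 125, 129, 144, 87, 62, 6, 98, 141, 38, 67, 138, 140, 72, 119, 31, 3, 49, 146, 19, 109, 69, 70, 36, 135, 91, 77, 100, 73, 85, 130, 110, 35, 18, 143, 121, 114, 50, 112, 118, 65, 55, 93, 9, 147, 136, 57, 25, 56, 59, 108, 103, 122, 80, 149, 68, 104, 88, 28, 105, 54, 127, 61, 40, 150, 34, 52, 44, 14, 128, 27, 139, 106, 20, 75, 17, 26, 22, 7, 64, 89, 145, 53, 10, 113, 84, 13, 11, 79, 32, 120, 148, 102, 5, 132, 42, 82, 81, 115, 16, 60, 74, 51, 78, 66, 21, 41, 116, 133, 8, 30, 37, 101, 39, 33, 86, 96, 58, 142, 4, 15, 94, 126, 95, 92, 43, 48, 29, 71, 2, 83, 47, 63, 123, 46, 97, 24, 90, 111, 1]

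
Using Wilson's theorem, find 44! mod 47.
(46)! = (44)! × (45) × (46) ≡ -1 (mod 47). So (44)! ≡ -1 × [(46)(45)]^(-1) ≡ 23 (mod 47)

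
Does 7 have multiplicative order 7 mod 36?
Powers of 7 mod 36: 7^1≡7, 7^2≡13, 7^3≡19, 7^4≡25, 7^5≡31, 7^6≡1. Already 7^6≡1, so the order is 6 < 7. No, the actual order is 6.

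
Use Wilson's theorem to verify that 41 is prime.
(40)! mod 41 = 40. Since this equals -1 mod 41, Wilson confirms 41 is prime.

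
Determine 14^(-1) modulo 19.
Since 19 is prime, by Fermat 14^(-1) ≡ 14^{17} ≡ 15 (mod 19). Verify: 14 × 15 = 210 ≡ 1 (mod 19)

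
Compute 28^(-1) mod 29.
Since 29 is prime, by Fermat 28^(-1) ≡ 28^{27} ≡ 28 mod 29. Verify: 28 × 28 = 784 ≡ 1 mod 29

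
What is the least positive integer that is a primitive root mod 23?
g = 5. Powers: [5, 2, 10, 4, 20, 8, 17, 16, ...] generates all 22 non-zero residues.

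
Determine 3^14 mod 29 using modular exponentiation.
By repeated squaring mod 29: 3^{1}≡3, 3^{2}≡9, 3^{4}≡23, 3^{8}≡7. Then 3^{14} = 3^{8+4+2} ≡ 7 × 23 × 9 ≡ 28 mod 29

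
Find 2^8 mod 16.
By repeated squaring mod 16: 2^{1}≡2, 2^{2}≡4, 2^{4}≡0, 2^{8}≡0. So 2^{8} ≡ 0 mod 16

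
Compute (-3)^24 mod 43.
By repeated squaring mod 43: (-3)^{1}≡40, (-3)^{2}≡9, (-3)^{4}≡38, (-3)^{8}≡25, (-3)^{16}≡23. Then (-3)^{24} = (-3)^{16+8} ≡ 23 × 25 ≡ 16 mod 43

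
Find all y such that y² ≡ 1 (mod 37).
The square roots of 1 mod 37 are 1 and 36. Verify: 1² = 1 ≡ 1 (mod 37)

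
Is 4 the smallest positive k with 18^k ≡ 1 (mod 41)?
Powers of 18 mod 41: 18^1≡18, 18^2≡37, 18^3≡10, 18^4≡16, 18^5≡1. 18^4≡16≢1, so ord ≠ 4. No, the actual order is 5.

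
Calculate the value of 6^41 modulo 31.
Using Fermat: 6^{30} ≡ 1 mod 31. 41 ≡ 11 mod 30. So 6^{41} ≡ 6^{11} ≡ 26 mod 31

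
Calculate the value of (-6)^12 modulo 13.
Using Fermat: (-6)^{12} ≡ 1 (mod 13). 12 ≡ 0 (mod 12). So (-6)^{12} ≡ (-6)^{0} ≡ 1 (mod 13)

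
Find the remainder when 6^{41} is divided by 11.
By Fermat: 6^{10} ≡ 1 mod 11. 41 = 4×10 + 1. So 6^{41} ≡ 6^{1} ≡ 6 mod 11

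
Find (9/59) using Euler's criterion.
(9/59) = 9^{29} mod 59 = 1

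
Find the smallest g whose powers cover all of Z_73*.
g = 5. For each prime q|72: 5^{36}≡72, 5^{24}≡8, none ≡ 1, so ord_73(5) = 72 and 5 is a primitive root.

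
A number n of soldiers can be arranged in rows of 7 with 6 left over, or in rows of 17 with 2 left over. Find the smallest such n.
M = 7 × 17 = 119. M₁ = 17, y₁ ≡ 5 (mod 7). M₂ = 7, y₂ ≡ 5 (mod 17). n = 6×17×5 + 2×7×5 ≡ 104 (mod 119)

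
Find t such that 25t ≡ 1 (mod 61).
Since 61 is prime, by Fermat 25^(-1) ≡ 25^{59} ≡ 22 (mod 61). Verify: 25 × 22 = 550 ≡ 1 (mod 61)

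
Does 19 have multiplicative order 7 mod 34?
Powers of 19 mod 34: 19^1≡19, 19^2≡21, 19^3≡25, 19^4≡33, 19^5≡15, 19^6≡13, 19^7≡9, 19^8≡1. 19^7≡9≢1, so ord ≠ 7. No, the actual order is 8.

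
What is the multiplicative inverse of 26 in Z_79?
Since 79 is prime, by Fermat 26^(-1) ≡ 26^{77} ≡ 76 mod 79. Verify: 26 × 76 = 1976 ≡ 1 mod 79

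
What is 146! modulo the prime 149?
(148)! = (146)! × (147) × (148) ≡ -1 (mod 149). So (146)! ≡ -1 × [(148)(147)]^(-1) ≡ 74 (mod 149)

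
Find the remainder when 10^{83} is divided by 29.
By Fermat: 10^{28} ≡ 1 (mod 29). 83 = 2×28 + 27. So 10^{83} ≡ 10^{27} ≡ 3 (mod 29)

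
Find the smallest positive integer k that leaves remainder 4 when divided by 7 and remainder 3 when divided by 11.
M = 7 × 11 = 77. M₁ = 11, y₁ ≡ 2 (mod 7). M₂ = 7, y₂ ≡ 8 (mod 11). k = 4×11×2 + 3×7×8 ≡ 25 (mod 77)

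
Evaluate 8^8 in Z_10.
By repeated squaring (mod 10): 8^{1}≡8, 8^{2}≡4, 8^{4}≡6, 8^{8}≡6. So 8^{8} ≡ 6 (mod 10)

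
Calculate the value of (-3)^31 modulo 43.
By repeated squaring mod 43: (-3)^{1}≡40, (-3)^{2}≡9, (-3)^{4}≡38, (-3)^{8}≡25, (-3)^{16}≡23. Then (-3)^{31} = (-3)^{16+8+4+2+1} ≡ 23 × 25 × 38 × 9 × 40 ≡ 10 mod 43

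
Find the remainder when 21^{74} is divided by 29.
By Fermat: 21^{28} ≡ 1 mod 29. 74 = 2×28 + 18. So 21^{74} ≡ 21^{18} ≡ 22 mod 29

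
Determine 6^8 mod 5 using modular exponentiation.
Using Fermat: 6^{4} ≡ 1 (mod 5). 8 ≡ 0 (mod 4). So 6^{8} ≡ 6^{0} ≡ 1 (mod 5)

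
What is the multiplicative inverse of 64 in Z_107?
Since 107 is prime, by Fermat 64^(-1) ≡ 64^{105} ≡ 102 (mod 107). Verify: 64 × 102 = 6528 ≡ 1 (mod 107)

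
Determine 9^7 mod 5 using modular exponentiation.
Using Fermat: 9^{4} ≡ 1 mod 5. 7 ≡ 3 mod 4. So 9^{7} ≡ 9^{3} ≡ 4 mod 5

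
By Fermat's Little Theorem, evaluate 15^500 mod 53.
By Fermat: 15^{52} ≡ 1 (mod 53). 500 ≡ 32 (mod 52). So 15^{500} ≡ 15^{32} ≡ 24 (mod 53)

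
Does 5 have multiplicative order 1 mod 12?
Powers of 5 mod 12: 5^1≡5, 5^2≡1. 5^1≡5≢1, so ord ≠ 1. No, the actual order is 2.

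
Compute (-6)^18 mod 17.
Using Fermat: (-6)^{16} ≡ 1 mod 17. 18 ≡ 2 mod 16. So (-6)^{18} ≡ (-6)^{2} ≡ 2 mod 17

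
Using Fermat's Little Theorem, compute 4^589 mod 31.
By Fermat: 4^{30} ≡ 1 (mod 31). 589 ≡ 19 (mod 30). So 4^{589} ≡ 4^{19} ≡ 8 (mod 31)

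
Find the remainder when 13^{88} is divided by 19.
By Fermat: 13^{18} ≡ 1 (mod 19). 88 = 4×18 + 16. So 13^{88} ≡ 13^{16} ≡ 9 (mod 19)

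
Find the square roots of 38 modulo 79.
The square roots of 38 mod 79 are 65 and 14. Verify: 65² = 4225 ≡ 38 mod 79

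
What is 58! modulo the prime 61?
(60)! = (58)! × (59) × (60) ≡ -1 (mod 61). So (58)! ≡ -1 × [(60)(59)]^(-1) ≡ 30 (mod 61)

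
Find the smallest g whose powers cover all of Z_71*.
g = 7. For each prime q|70: 7^{35}≡70, 7^{14}≡54, 7^{10}≡45, none ≡ 1, so ord_71(7) = 70 and 7 is a primitive root.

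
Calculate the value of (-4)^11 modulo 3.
Using Fermat: (-4)^{2} ≡ 1 (mod 3). 11 ≡ 1 (mod 2). So (-4)^{11} ≡ (-4)^{1} ≡ 2 (mod 3)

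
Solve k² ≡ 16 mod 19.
The square roots of 16 mod 19 are 4 and 15. Verify: 4² = 16 ≡ 16 mod 19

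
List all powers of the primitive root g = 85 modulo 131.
85^1, 85^2, ..., 85^{130} mod 131: [85, 20, 128, 7, 71, 9, 110, 49, 104, 63, 115, 81, 73, 48, 19, 43, 118, 74, 2, 39, 40, 125, 14, 11, 18, 89, 98, 77, 126, 99, 31, 15, 96, 38, 86, 105, 17, 4, 78, 80, 119, 28, 22, 36, 47, 65, 23, 121, 67, 62, 30, 61, 76, 41, 79, 34, 8, 25, 29, 107, 56, 44, 72, 94, 130, 46, 111, 3, 124, 60, 122, 21, 82, 27, 68, 16, 50, 58, 83, 112, 88, 13, 57, 129, 92, 91, 6, 117, 120, 113, 42, 33, 54, 5, 32, 100, 116, 35, 93, 45, 26, 114, 127, 53, 51, 12, 103, 109, 95, 84, 66, 108, 10, 64, 69, 101, 70, 55, 90, 52, 97, 123, 106, 102, 24, 75, 87, 59, 37, 1]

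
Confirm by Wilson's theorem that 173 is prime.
(172)! mod 173 = 172. Since this equals -1 (mod 173), Wilson confirms 173 is prime.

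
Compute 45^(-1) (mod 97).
Since 97 is prime, by Fermat 45^(-1) ≡ 45^{95} ≡ 69 (mod 97). Verify: 45 × 69 = 3105 ≡ 1 (mod 97)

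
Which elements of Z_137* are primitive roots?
There are φ(136) = 64 primitive roots mod 137: {3, 5, 6, 12, 13, 20, 21, 23, 24, 26, 27, 29, 31, 33, 35, 40, 42, 43, 45, 46, 47, 48, 51, 52, 53, 54, 55, 57, 58, 62, 66, 67, 70, 71, 75, 79, 80, 82, 83, 84, 85, 86, 89, 90, 91, 92, 94, 95, 97, 102, 104, 106, 108, 110, 111, 113, 114, 116, 117, 124, 125, 131, 132, 134}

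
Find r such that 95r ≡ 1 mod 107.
Since 107 is prime, by Fermat 95^(-1) ≡ 95^{105} ≡ 98 mod 107. Verify: 95 × 98 = 9310 ≡ 1 mod 107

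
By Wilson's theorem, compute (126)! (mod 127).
By Wilson's theorem, (126)! ≡ -1 ≡ 126 (mod 127)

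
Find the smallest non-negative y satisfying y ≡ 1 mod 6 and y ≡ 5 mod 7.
M = 6 × 7 = 42. M₁ = 7, y₁ ≡ 1 mod 6. M₂ = 6, y₂ ≡ 6 mod 7. y = 1×7×1 + 5×6×6 ≡ 19 mod 42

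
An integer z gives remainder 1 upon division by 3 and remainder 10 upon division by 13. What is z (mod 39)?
M = 3 × 13 = 39. M₁ = 13, y₁ ≡ 1 (mod 3). M₂ = 3, y₂ ≡ 9 (mod 13). z = 1×13×1 + 10×3×9 ≡ 10 (mod 39)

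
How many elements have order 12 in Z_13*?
A prime p has φ(p-1) primitive roots; here φ(12) = 4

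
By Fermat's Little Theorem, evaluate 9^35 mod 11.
By Fermat: 9^{10} ≡ 1 mod 11. 35 = 3×10 + 5. So 9^{35} ≡ 9^{5} ≡ 1 mod 11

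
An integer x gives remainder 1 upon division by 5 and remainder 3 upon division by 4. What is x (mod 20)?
M = 5 × 4 = 20. M₁ = 4, y₁ ≡ 4 (mod 5). M₂ = 5, y₂ ≡ 1 (mod 4). x = 1×4×4 + 3×5×1 ≡ 11 (mod 20)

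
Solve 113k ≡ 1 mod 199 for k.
Since 199 is prime, by Fermat 113^(-1) ≡ 113^{197} ≡ 118 mod 199. Verify: 113 × 118 = 13334 ≡ 1 mod 199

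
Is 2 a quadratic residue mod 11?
By Euler's criterion: 2^{5} ≡ 10 (mod 11). Since this equals -1 (≡ 10), 2 is not a QR.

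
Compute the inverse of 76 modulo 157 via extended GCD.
Extended GCD: 76(31) + 157(-15) = 1. So 76^(-1) ≡ 31 (mod 157). Verify: 76 × 31 = 2356 ≡ 1 (mod 157)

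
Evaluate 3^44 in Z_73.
By repeated squaring mod 73: 3^{1}≡3, 3^{2}≡9, 3^{4}≡8, 3^{8}≡64, 3^{16}≡8, 3^{32}≡64. Then 3^{44} = 3^{32+8+4} ≡ 64 × 64 × 8 ≡ 64 mod 73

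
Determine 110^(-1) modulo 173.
Since 173 is prime, by Fermat 110^(-1) ≡ 110^{171} ≡ 162 (mod 173). Verify: 110 × 162 = 17820 ≡ 1 (mod 173)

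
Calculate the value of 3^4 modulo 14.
3^{4} = 81 ≡ 11 mod 14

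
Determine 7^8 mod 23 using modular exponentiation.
By repeated squaring (mod 23): 7^{1}≡7, 7^{2}≡3, 7^{4}≡9, 7^{8}≡12. So 7^{8} ≡ 12 (mod 23)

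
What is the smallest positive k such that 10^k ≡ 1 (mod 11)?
Powers of 10 mod 11: 10^1≡10, 10^2≡1. So the order of 10 is 2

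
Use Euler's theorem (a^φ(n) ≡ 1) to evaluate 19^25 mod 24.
By Euler: 19^{8} ≡ 1 (mod 24) since gcd(19, 24) = 1. 25 = 3×8 + 1. So 19^{25} ≡ 19^{1} ≡ 19 (mod 24)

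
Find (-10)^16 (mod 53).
By repeated squaring (mod 53): (-10)^{1}≡43, (-10)^{2}≡47, (-10)^{4}≡36, (-10)^{8}≡24, (-10)^{16}≡46. So (-10)^{16} ≡ 46 (mod 53)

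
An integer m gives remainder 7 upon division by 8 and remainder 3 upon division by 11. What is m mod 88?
M = 8 × 11 = 88. M₁ = 11, y₁ ≡ 3 mod 8. M₂ = 8, y₂ ≡ 7 mod 11. m = 7×11×3 + 3×8×7 ≡ 47 mod 88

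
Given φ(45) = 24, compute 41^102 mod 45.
By Euler: 41^{24} ≡ 1 (mod 45) since gcd(41, 45) = 1. 102 = 4×24 + 6. So 41^{102} ≡ 41^{6} ≡ 1 (mod 45)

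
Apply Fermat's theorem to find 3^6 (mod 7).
By Fermat's Little Theorem, 3^{6} ≡ 1 (mod 7) since 7 is prime and gcd(3, 7) = 1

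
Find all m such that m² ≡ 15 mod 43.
The square roots of 15 mod 43 are 31 and 12. Verify: 31² = 961 ≡ 15 mod 43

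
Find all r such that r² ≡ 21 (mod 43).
The square roots of 21 mod 43 are 35 and 8. Verify: 35² = 1225 ≡ 21 (mod 43)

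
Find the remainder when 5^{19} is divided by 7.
By Fermat: 5^{6} ≡ 1 (mod 7). 19 = 3×6 + 1. So 5^{19} ≡ 5^{1} ≡ 5 (mod 7)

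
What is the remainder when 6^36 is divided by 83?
By repeated squaring (mod 83): 6^{1}≡6, 6^{2}≡36, 6^{4}≡51, 6^{8}≡28, 6^{16}≡37, 6^{32}≡41. Then 6^{36} = 6^{32+4} ≡ 41 × 51 ≡ 16 (mod 83)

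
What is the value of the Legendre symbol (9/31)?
(9/31) = 9^{15} mod 31 = 1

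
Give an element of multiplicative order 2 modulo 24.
5 has order 2 mod 24 since 5^{2} ≡ 1 (mod 24) and no smaller power works.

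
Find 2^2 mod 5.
2^{2} = 4 ≡ 4 mod 5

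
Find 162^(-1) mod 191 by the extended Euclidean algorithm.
Extended GCD: 162(79) + 191(-67) = 1. So 162^(-1) ≡ 79 mod 191. Verify: 162 × 79 = 12798 ≡ 1 mod 191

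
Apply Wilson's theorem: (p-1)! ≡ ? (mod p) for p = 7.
By Wilson's theorem, (6)! ≡ -1 ≡ 6 mod 7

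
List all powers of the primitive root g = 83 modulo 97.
83^1, 83^2, ..., 83^{96} mod 97: [83, 2, 69, 4, 41, 8, 82, 16, 67, 32, 37, 64, 74, 31, 51, 62, 5, 27, 10, 54, 20, 11, 40, 22, 80, 44, 63, 88, 29, 79, 58, 61, 19, 25, 38, 50, 76, 3, 55, 6, 13, 12, 26, 24, 52, 48, 7, 96, 14, 95, 28, 93, 56, 89, 15, 81, 30, 65, 60, 33, 23, 66, 46, 35, 92, 70, 87, 43, 77, 86, 57, 75, 17, 53, 34, 9, 68, 18, 39, 36, 78, 72, 59, 47, 21, 94, 42, 91, 84, 85, 71, 73, 45, 49, 90, 1]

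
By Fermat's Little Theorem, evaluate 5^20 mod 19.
By Fermat: 5^{18} ≡ 1 (mod 19). So 5^{20} = 5^{18} · 5^{2} ≡ 5^{2} ≡ 6 (mod 19)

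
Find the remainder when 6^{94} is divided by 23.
By Fermat: 6^{22} ≡ 1 (mod 23). 94 = 4×22 + 6. So 6^{94} ≡ 6^{6} ≡ 12 (mod 23)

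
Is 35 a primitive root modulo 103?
ord_103(35) divides 102. For each prime q|102: 35^{51}≡102, 35^{34}≡46, 35^{6}≡8, none ≡ 1. So 35 has order 102 and is a primitive root mod 103.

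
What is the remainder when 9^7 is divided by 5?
Using Fermat: 9^{4} ≡ 1 mod 5. 7 ≡ 3 mod 4. So 9^{7} ≡ 9^{3} ≡ 4 mod 5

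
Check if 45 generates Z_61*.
45^{30} ≡ 1 mod 61 and 30 < 60, so ord_61(45) = 30 ≠ 60 and 45 is not a primitive root.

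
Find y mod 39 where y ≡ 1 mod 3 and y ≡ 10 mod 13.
M = 3 × 13 = 39. M₁ = 13, y₁ ≡ 1 mod 3. M₂ = 3, y₂ ≡ 9 mod 13. y = 1×13×1 + 10×3×9 ≡ 10 mod 39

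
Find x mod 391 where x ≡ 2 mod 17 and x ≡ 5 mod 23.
M = 17 × 23 = 391. M₁ = 23, y₁ ≡ 3 mod 17. M₂ = 17, y₂ ≡ 19 mod 23. x = 2×23×3 + 5×17×19 ≡ 189 mod 391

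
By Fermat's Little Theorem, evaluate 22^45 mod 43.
By Fermat: 22^{42} ≡ 1 mod 43. So 22^{45} = 22^{42} · 22^{3} ≡ 22^{3} ≡ 27 mod 43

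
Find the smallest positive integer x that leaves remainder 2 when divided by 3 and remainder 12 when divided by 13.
M = 3 × 13 = 39. M₁ = 13, y₁ ≡ 1 (mod 3). M₂ = 3, y₂ ≡ 9 (mod 13). x = 2×13×1 + 12×3×9 ≡ 38 (mod 39)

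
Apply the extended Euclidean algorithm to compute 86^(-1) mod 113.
Extended GCD: 86(46) + 113(-35) = 1. So 86^(-1) ≡ 46 mod 113. Verify: 86 × 46 = 3956 ≡ 1 mod 113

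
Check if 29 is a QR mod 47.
By Euler's criterion: 29^{23} ≡ 46 (mod 47). Since this equals -1 (≡ 46), 29 is not a QR.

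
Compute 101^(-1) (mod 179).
Since 179 is prime, by Fermat 101^(-1) ≡ 101^{177} ≡ 39 (mod 179). Verify: 101 × 39 = 3939 ≡ 1 (mod 179)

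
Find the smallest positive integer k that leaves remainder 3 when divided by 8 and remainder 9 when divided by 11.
M = 8 × 11 = 88. M₁ = 11, y₁ ≡ 3 (mod 8). M₂ = 8, y₂ ≡ 7 (mod 11). k = 3×11×3 + 9×8×7 ≡ 75 (mod 88)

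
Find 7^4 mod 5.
7^{4} = 2401 ≡ 1 mod 5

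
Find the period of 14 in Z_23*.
Powers of 14 mod 23: 14^1≡14, 14^2≡12, 14^3≡7, 14^4≡6, 14^5≡15, 14^6≡3, 14^7≡19, 14^8≡13, 14^9≡21, 14^10≡18, 14^11≡22, 14^12≡9, 14^13≡11, 14^14≡16, 14^15≡17, 14^16≡8, 14^17≡20, 14^18≡4, 14^19≡10, 14^20≡2, 14^21≡5, 14^22≡1. So the order of 14 is 22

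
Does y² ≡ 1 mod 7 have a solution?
By Euler's criterion: 1^{3} ≡ 1 mod 7. Since this equals 1, 1 is a QR.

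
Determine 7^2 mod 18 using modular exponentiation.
7^{2} = 49 ≡ 13 (mod 18)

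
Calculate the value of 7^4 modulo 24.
7^{4} = 2401 ≡ 1 mod 24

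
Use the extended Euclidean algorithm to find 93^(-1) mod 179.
Extended GCD: 93(77) + 179(-40) = 1. So 93^(-1) ≡ 77 mod 179. Verify: 93 × 77 = 7161 ≡ 1 mod 179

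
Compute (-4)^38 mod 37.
Using Fermat: (-4)^{36} ≡ 1 (mod 37). 38 ≡ 2 (mod 36). So (-4)^{38} ≡ (-4)^{2} ≡ 16 (mod 37)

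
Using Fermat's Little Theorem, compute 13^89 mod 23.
By Fermat: 13^{22} ≡ 1 (mod 23). 89 = 4×22 + 1. So 13^{89} ≡ 13^{1} ≡ 13 (mod 23)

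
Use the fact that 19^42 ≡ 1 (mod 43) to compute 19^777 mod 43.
By Fermat: 19^{42} ≡ 1 (mod 43). 777 ≡ 21 (mod 42). So 19^{777} ≡ 19^{21} ≡ 42 (mod 43)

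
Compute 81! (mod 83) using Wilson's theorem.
(82)! = (81)! × (82) ≡ -1 (mod 83). So (81)! ≡ -1 × (82)^(-1) ≡ (-1)×(-1) = 1 (mod 83)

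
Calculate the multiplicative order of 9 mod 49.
Powers of 9 mod 49: 9^1≡9, 9^2≡32, 9^3≡43, 9^4≡44, 9^5≡4, 9^6≡36, 9^7≡30, 9^8≡25, 9^9≡29, 9^10≡16, 9^11≡46, 9^12≡22, 9^13≡2, 9^14≡18, 9^15≡15, 9^16≡37, 9^17≡39, 9^18≡8, 9^19≡23, 9^20≡11, 9^21≡1. ord_49(9) = 21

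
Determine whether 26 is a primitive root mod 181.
26^{12} ≡ 1 mod 181 and 12 < 180, so ord_181(26) = 12 ≠ 180 and 26 is not a primitive root.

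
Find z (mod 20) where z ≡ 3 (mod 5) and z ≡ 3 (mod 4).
M = 5 × 4 = 20. M₁ = 4, y₁ ≡ 4 (mod 5). M₂ = 5, y₂ ≡ 1 (mod 4). z = 3×4×4 + 3×5×1 ≡ 3 (mod 20)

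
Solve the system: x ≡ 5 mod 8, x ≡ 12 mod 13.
M = 8 × 13 = 104. M₁ = 13, y₁ ≡ 5 mod 8. M₂ = 8, y₂ ≡ 5 mod 13. x = 5×13×5 + 12×8×5 ≡ 77 mod 104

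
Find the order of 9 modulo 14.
Powers of 9 mod 14: 9^1≡9, 9^2≡11, 9^3≡1. So the order of 9 is 3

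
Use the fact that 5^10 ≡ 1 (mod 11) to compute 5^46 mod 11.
By Fermat: 5^{10} ≡ 1 (mod 11). 46 = 4×10 + 6. So 5^{46} ≡ 5^{6} ≡ 5 (mod 11)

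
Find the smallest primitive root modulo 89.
g = 3. For each prime q|88: 3^{44}≡88, 3^{8}≡64, none ≡ 1, so ord_89(3) = 88 and 3 is a primitive root.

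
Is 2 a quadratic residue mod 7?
By Euler's criterion: 2^{3} ≡ 1 mod 7. Since this equals 1, 2 is a QR.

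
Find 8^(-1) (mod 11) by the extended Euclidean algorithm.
Extended GCD: 8(-4) + 11(3) = 1. So 8^(-1) ≡ -4 ≡ 7 (mod 11). Verify: 8 × 7 = 56 ≡ 1 (mod 11)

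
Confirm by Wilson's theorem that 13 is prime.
(12)! mod 13 = 12. Since this equals -1 mod 13, Wilson confirms 13 is prime.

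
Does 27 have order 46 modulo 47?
27^{23} ≡ 1 mod 47 and 23 < 46, so ord_47(27) = 23 ≠ 46 and 27 is not a primitive root.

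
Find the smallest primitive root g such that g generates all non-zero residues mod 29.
g = 2. Powers: [2, 4, 8, 16, 3, 6, 12, 24, ...] generates all 28 non-zero residues.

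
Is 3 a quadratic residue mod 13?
By Euler's criterion: 3^{6} ≡ 1 mod 13. Since this equals 1, 3 is a QR.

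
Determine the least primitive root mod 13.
g = 2. For each prime q|12: 2^{6}≡12, 2^{4}≡3, none ≡ 1, so ord_13(2) = 12 and 2 is a primitive root.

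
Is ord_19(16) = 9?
Powers of 16 mod 19: 16^1≡16, 16^2≡9, 16^3≡11, 16^4≡5, 16^5≡4, 16^6≡7, 16^7≡17, 16^8≡6, 16^9≡1. First k with 16^k≡1 is k=9. Yes, ord_19(16) = 9.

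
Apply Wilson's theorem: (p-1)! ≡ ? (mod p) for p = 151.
By Wilson's theorem, (150)! ≡ -1 ≡ 150 mod 151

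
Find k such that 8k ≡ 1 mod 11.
Since 11 is prime, by Fermat 8^(-1) ≡ 8^{9} ≡ 7 mod 11. Verify: 8 × 7 = 56 ≡ 1 mod 11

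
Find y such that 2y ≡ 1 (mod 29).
Since 29 is prime, by Fermat 2^(-1) ≡ 2^{27} ≡ 15 (mod 29). Verify: 2 × 15 = 30 ≡ 1 (mod 29)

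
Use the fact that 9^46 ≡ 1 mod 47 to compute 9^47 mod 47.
By Fermat: 9^{46} ≡ 1 mod 47. So 9^{47} = 9^{46} · 9^{1} ≡ 9^{1} ≡ 9 mod 47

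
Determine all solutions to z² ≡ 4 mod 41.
The square roots of 4 mod 41 are 2 and 39. Verify: 2² = 4 ≡ 4 mod 41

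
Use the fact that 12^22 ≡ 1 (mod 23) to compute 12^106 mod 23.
By Fermat: 12^{22} ≡ 1 (mod 23). 106 = 4×22 + 18. So 12^{106} ≡ 12^{18} ≡ 16 (mod 23)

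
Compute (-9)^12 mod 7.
Using Fermat: (-9)^{6} ≡ 1 (mod 7). 12 ≡ 0 (mod 6). So (-9)^{12} ≡ (-9)^{0} ≡ 1 (mod 7)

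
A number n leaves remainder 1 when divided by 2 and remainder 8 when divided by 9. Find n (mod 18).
M = 2 × 9 = 18. M₁ = 9, y₁ ≡ 1 (mod 2). M₂ = 2, y₂ ≡ 5 (mod 9). n = 1×9×1 + 8×2×5 ≡ 17 (mod 18)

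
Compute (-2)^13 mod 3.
Using Fermat: (-2)^{2} ≡ 1 mod 3. 13 ≡ 1 mod 2. So (-2)^{13} ≡ (-2)^{1} ≡ 1 mod 3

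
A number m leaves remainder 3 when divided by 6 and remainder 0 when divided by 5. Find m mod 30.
M = 6 × 5 = 30. M₁ = 5, y₁ ≡ 5 mod 6. M₂ = 6, y₂ ≡ 1 mod 5. m = 3×5×5 + 0×6×1 ≡ 15 mod 30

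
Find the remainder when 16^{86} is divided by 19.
By Fermat: 16^{18} ≡ 1 (mod 19). 86 = 4×18 + 14. So 16^{86} ≡ 16^{14} ≡ 4 (mod 19)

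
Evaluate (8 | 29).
(8/29) = 8^{14} mod 29 = -1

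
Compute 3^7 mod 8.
By repeated squaring (mod 8): 3^{1}≡3, 3^{2}≡1, 3^{4}≡1. Then 3^{7} = 3^{4+2+1} ≡ 1 × 1 × 3 ≡ 3 (mod 8)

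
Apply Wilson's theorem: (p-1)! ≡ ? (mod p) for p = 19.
By Wilson's theorem, (18)! ≡ -1 ≡ 18 (mod 19)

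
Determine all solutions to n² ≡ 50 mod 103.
The square roots of 50 mod 103 are 16 and 87. Verify: 16² = 256 ≡ 50 mod 103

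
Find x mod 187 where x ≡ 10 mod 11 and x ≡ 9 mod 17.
M = 11 × 17 = 187. M₁ = 17, y₁ ≡ 2 mod 11. M₂ = 11, y₂ ≡ 14 mod 17. x = 10×17×2 + 9×11×14 ≡ 43 mod 187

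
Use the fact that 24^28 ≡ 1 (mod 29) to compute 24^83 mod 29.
By Fermat: 24^{28} ≡ 1 (mod 29). 83 = 2×28 + 27. So 24^{83} ≡ 24^{27} ≡ 23 (mod 29)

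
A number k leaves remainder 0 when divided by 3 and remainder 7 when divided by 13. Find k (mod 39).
M = 3 × 13 = 39. M₁ = 13, y₁ ≡ 1 (mod 3). M₂ = 3, y₂ ≡ 9 (mod 13). k = 0×13×1 + 7×3×9 ≡ 33 (mod 39)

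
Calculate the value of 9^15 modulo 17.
By repeated squaring (mod 17): 9^{1}≡9, 9^{2}≡13, 9^{4}≡16, 9^{8}≡1. Then 9^{15} = 9^{8+4+2+1} ≡ 1 × 16 × 13 × 9 ≡ 2 (mod 17)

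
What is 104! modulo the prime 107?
(106)! = (104)! × (105) × (106) ≡ -1 mod 107. So (104)! ≡ -1 × [(106)(105)]^(-1) ≡ 53 mod 107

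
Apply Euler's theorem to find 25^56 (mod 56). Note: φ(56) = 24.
By Euler: 25^{24} ≡ 1 (mod 56) since gcd(25, 56) = 1. 56 = 2×24 + 8. So 25^{56} ≡ 25^{8} ≡ 9 (mod 56)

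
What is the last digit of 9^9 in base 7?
Using Fermat: 9^{6} ≡ 1 (mod 7). 9 ≡ 3 (mod 6). So 9^{9} ≡ 9^{3} ≡ 1 (mod 7)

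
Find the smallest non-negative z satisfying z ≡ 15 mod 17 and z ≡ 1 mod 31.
M = 17 × 31 = 527. M₁ = 31, y₁ ≡ 11 mod 17. M₂ = 17, y₂ ≡ 11 mod 31. z = 15×31×11 + 1×17×11 ≡ 32 mod 527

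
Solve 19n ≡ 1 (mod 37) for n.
Since 37 is prime, by Fermat 19^(-1) ≡ 19^{35} ≡ 2 (mod 37). Verify: 19 × 2 = 38 ≡ 1 (mod 37)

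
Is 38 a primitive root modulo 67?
38^{6} ≡ 1 (mod 67) and 6 < 66, so ord_67(38) = 6 ≠ 66 and 38 is not a primitive root.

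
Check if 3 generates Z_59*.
3^{29} ≡ 1 (mod 59) and 29 < 58, so ord_59(3) = 29 ≠ 58 and 3 is not a primitive root.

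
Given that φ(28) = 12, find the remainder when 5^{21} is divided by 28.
By Euler: 5^{12} ≡ 1 (mod 28) since gcd(5, 28) = 1. 21 = 1×12 + 9. So 5^{21} ≡ 5^{9} ≡ 13 (mod 28)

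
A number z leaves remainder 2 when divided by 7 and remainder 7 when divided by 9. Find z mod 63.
M = 7 × 9 = 63. M₁ = 9, y₁ ≡ 4 mod 7. M₂ = 7, y₂ ≡ 4 mod 9. z = 2×9×4 + 7×7×4 ≡ 16 mod 63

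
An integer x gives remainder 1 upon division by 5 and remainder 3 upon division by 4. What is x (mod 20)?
M = 5 × 4 = 20. M₁ = 4, y₁ ≡ 4 (mod 5). M₂ = 5, y₂ ≡ 1 (mod 4). x = 1×4×4 + 3×5×1 ≡ 11 (mod 20)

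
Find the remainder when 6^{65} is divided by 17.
By Fermat: 6^{16} ≡ 1 mod 17. 65 = 4×16 + 1. So 6^{65} ≡ 6^{1} ≡ 6 mod 17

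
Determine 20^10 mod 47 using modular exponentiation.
By repeated squaring mod 47: 20^{1}≡20, 20^{2}≡24, 20^{4}≡12, 20^{8}≡3. Then 20^{10} = 20^{8+2} ≡ 3 × 24 ≡ 25 mod 47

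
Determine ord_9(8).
Powers of 8 mod 9: 8^1≡8, 8^2≡1. Order = 2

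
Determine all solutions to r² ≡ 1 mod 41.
The square roots of 1 mod 41 are 1 and 40. Verify: 1² = 1 ≡ 1 mod 41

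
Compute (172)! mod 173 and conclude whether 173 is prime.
(172)! mod 173 = 172. Since 172 ≡ -1 mod 173, 173 is prime.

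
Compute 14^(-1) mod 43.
Since 43 is prime, by Fermat 14^(-1) ≡ 14^{41} ≡ 40 mod 43. Verify: 14 × 40 = 560 ≡ 1 mod 43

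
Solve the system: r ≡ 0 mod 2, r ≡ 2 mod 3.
M = 2 × 3 = 6. M₁ = 3, y₁ ≡ 1 mod 2. M₂ = 2, y₂ ≡ 2 mod 3. r = 0×3×1 + 2×2×2 ≡ 2 mod 6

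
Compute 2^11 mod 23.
By repeated squaring (mod 23): 2^{1}≡2, 2^{2}≡4, 2^{4}≡16, 2^{8}≡3. Then 2^{11} = 2^{8+2+1} ≡ 3 × 4 × 2 ≡ 1 (mod 23)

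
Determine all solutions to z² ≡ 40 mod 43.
The square roots of 40 mod 43 are 13 and 30. Verify: 13² = 169 ≡ 40 mod 43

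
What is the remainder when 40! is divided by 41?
By Wilson's theorem, (40)! ≡ -1 ≡ 40 (mod 41)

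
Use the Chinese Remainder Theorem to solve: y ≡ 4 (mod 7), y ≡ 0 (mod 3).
M = 7 × 3 = 21. M₁ = 3, y₁ ≡ 5 (mod 7). M₂ = 7, y₂ ≡ 1 (mod 3). y = 4×3×5 + 0×7×1 ≡ 18 (mod 21)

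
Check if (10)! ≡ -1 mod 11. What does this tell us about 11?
(10)! mod 11 = 10. Since this equals -1 mod 11, Wilson confirms 11 is prime.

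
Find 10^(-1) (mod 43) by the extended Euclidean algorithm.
Extended GCD: 10(13) + 43(-3) = 1. So 10^(-1) ≡ 13 (mod 43). Verify: 10 × 13 = 130 ≡ 1 (mod 43)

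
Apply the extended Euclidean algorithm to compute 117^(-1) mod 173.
Extended GCD: 117(-34) + 173(23) = 1. So 117^(-1) ≡ -34 ≡ 139 mod 173. Verify: 117 × 139 = 16263 ≡ 1 mod 173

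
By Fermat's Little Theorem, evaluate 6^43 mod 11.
By Fermat: 6^{10} ≡ 1 (mod 11). 43 = 4×10 + 3. So 6^{43} ≡ 6^{3} ≡ 7 (mod 11)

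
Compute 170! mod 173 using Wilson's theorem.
(172)! = (170)! × (171) × (172) ≡ -1 mod 173. So (170)! ≡ -1 × [(172)(171)]^(-1) ≡ 86 mod 173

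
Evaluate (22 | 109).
(22/109) = 22^{54} mod 109 = 1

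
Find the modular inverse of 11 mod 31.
Since 31 is prime, by Fermat 11^(-1) ≡ 11^{29} ≡ 17 (mod 31). Verify: 11 × 17 = 187 ≡ 1 (mod 31)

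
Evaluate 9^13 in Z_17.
By repeated squaring (mod 17): 9^{1}≡9, 9^{2}≡13, 9^{4}≡16, 9^{8}≡1. Then 9^{13} = 9^{8+4+1} ≡ 1 × 16 × 9 ≡ 8 (mod 17)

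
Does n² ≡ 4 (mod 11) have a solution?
By Euler's criterion: 4^{5} ≡ 1 (mod 11). Since this equals 1, 4 is a QR.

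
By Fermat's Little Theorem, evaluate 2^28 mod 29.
By Fermat's Little Theorem, 2^{28} ≡ 1 (mod 29) since 29 is prime and gcd(2, 29) = 1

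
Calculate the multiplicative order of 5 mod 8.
Powers of 5 mod 8: 5^1≡5, 5^2≡1. So the order of 5 is 2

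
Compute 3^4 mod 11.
3^{4} = 81 ≡ 4 mod 11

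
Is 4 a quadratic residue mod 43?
By Euler's criterion: 4^{21} ≡ 1 mod 43. Since this equals 1, 4 is a QR.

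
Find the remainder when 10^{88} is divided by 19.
By Fermat: 10^{18} ≡ 1 (mod 19). 88 = 4×18 + 16. So 10^{88} ≡ 10^{16} ≡ 4 (mod 19)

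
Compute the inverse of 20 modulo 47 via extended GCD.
Extended GCD: 20(-7) + 47(3) = 1. So 20^(-1) ≡ -7 ≡ 40 mod 47. Verify: 20 × 40 = 800 ≡ 1 mod 47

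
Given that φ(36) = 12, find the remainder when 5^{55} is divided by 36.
By Euler: 5^{12} ≡ 1 (mod 36) since gcd(5, 36) = 1. 55 = 4×12 + 7. So 5^{55} ≡ 5^{7} ≡ 5 (mod 36)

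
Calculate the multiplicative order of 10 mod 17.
Powers of 10 mod 17: 10^1≡10, 10^2≡15, 10^3≡14, 10^4≡4, 10^5≡6, 10^6≡9, 10^7≡5, 10^8≡16, 10^9≡7, 10^10≡2, 10^11≡3, 10^12≡13, 10^13≡11, 10^14≡8, 10^15≡12, 10^16≡1. So the order of 10 is 16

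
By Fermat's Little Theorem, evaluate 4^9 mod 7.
By Fermat: 4^{6} ≡ 1 mod 7. So 4^{9} = 4^{6} · 4^{3} ≡ 4^{3} ≡ 1 mod 7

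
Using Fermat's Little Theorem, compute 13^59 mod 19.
By Fermat: 13^{18} ≡ 1 (mod 19). 59 = 3×18 + 5. So 13^{59} ≡ 13^{5} ≡ 14 (mod 19)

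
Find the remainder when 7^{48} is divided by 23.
By Fermat: 7^{22} ≡ 1 (mod 23). 48 = 2×22 + 4. So 7^{48} ≡ 7^{4} ≡ 9 (mod 23)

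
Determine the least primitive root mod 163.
g = 2. Powers: [2, 4, 8, 16, 32, 64, 128, 93, 23, ...] generates all 162 non-zero residues.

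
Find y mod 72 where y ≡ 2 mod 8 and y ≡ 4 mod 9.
M = 8 × 9 = 72. M₁ = 9, y₁ ≡ 1 mod 8. M₂ = 8, y₂ ≡ 8 mod 9. y = 2×9×1 + 4×8×8 ≡ 58 mod 72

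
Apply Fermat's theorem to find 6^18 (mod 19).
By Fermat's Little Theorem, 6^{18} ≡ 1 (mod 19) since 19 is prime and gcd(6, 19) = 1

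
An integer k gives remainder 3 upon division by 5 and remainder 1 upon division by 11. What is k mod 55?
M = 5 × 11 = 55. M₁ = 11, y₁ ≡ 1 mod 5. M₂ = 5, y₂ ≡ 9 mod 11. k = 3×11×1 + 1×5×9 ≡ 23 mod 55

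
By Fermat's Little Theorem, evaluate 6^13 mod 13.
By Fermat: 6^{12} ≡ 1 (mod 13). So 6^{13} = 6^{12} · 6^{1} ≡ 6^{1} ≡ 6 (mod 13)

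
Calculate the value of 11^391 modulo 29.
Using Fermat: 11^{28} ≡ 1 mod 29. 391 ≡ 27 mod 28. So 11^{391} ≡ 11^{27} ≡ 8 mod 29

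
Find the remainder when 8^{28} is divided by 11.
By Fermat: 8^{10} ≡ 1 (mod 11). 28 = 2×10 + 8. So 8^{28} ≡ 8^{8} ≡ 5 (mod 11)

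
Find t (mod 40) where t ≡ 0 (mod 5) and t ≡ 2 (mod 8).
M = 5 × 8 = 40. M₁ = 8, y₁ ≡ 2 (mod 5). M₂ = 5, y₂ ≡ 5 (mod 8). t = 0×8×2 + 2×5×5 ≡ 10 (mod 40)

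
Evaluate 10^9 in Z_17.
By repeated squaring mod 17: 10^{1}≡10, 10^{2}≡15, 10^{4}≡4, 10^{8}≡16. Then 10^{9} = 10^{8+1} ≡ 16 × 10 ≡ 7 mod 17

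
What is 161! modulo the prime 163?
(162)! = (161)! × (162) ≡ -1 mod 163. So (161)! ≡ -1 × (162)^(-1) ≡ (-1)×(-1) = 1 mod 163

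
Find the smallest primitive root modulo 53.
g = 2. For each prime q|52: 2^{26}≡52, 2^{4}≡16, none ≡ 1, so ord_53(2) = 52 and 2 is a primitive root.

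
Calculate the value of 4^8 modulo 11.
By repeated squaring mod 11: 4^{1}≡4, 4^{2}≡5, 4^{4}≡3, 4^{8}≡9. So 4^{8} ≡ 9 mod 11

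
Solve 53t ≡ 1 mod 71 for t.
Since 71 is prime, by Fermat 53^(-1) ≡ 53^{69} ≡ 67 mod 71. Verify: 53 × 67 = 3551 ≡ 1 mod 71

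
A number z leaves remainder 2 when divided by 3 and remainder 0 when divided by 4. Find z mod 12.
M = 3 × 4 = 12. M₁ = 4, y₁ ≡ 1 mod 3. M₂ = 3, y₂ ≡ 3 mod 4. z = 2×4×1 + 0×3×3 ≡ 8 mod 12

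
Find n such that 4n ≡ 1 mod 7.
Since 7 is prime, by Fermat 4^(-1) ≡ 4^{5} ≡ 2 mod 7. Verify: 4 × 2 = 8 ≡ 1 mod 7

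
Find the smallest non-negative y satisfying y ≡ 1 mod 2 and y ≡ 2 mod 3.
M = 2 × 3 = 6. M₁ = 3, y₁ ≡ 1 mod 2. M₂ = 2, y₂ ≡ 2 mod 3. y = 1×3×1 + 2×2×2 ≡ 5 mod 6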